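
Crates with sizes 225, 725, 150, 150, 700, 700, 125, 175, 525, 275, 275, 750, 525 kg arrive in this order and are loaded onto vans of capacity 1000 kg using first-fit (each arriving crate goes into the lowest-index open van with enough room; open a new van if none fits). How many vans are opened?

  225 → van 1 (new)  [load 225/1000]
  725 → van 1  [load 950/1000]
  150 → van 2 (new)  [load 150/1000]
  150 → van 2  [load 300/1000]
  700 → van 2  [load 1000/1000]
  700 → van 3 (new)  [load 700/1000]
  125 → van 3  [load 825/1000]
  175 → van 3  [load 1000/1000]
  525 → van 4 (new)  [load 525/1000]
  275 → van 4  [load 800/1000]
  275 → van 5 (new)  [load 275/1000]
  750 → van 6 (new)  [load 750/1000]
  525 → van 5  [load 800/1000]
6 vans opened.

6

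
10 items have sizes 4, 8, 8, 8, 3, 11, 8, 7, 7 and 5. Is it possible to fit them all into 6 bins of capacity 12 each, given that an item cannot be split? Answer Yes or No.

Total = 69; ⌈69/12⌉ = 6.
7 items each exceed half the capacity and cannot share a bin, forcing at least 7 bins.
At least 7 bins are required, but only 6 are allowed.

No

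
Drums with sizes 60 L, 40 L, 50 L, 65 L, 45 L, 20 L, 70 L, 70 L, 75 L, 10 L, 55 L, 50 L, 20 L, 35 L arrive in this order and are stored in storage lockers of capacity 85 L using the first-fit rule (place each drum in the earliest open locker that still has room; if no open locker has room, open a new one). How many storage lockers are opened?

  60 → locker 1 (new)  [load 60/85]
  40 → locker 2 (new)  [load 40/85]
  50 → locker 3 (new)  [load 50/85]
  65 → locker 4 (new)  [load 65/85]
  45 → locker 2  [load 85/85]
  20 → locker 1  [load 80/85]
  70 → locker 5 (new)  [load 70/85]
  70 → locker 6 (new)  [load 70/85]
  75 → locker 7 (new)  [load 75/85]
  10 → locker 3  [load 60/85]
  55 → locker 8 (new)  [load 55/85]
  50 → locker 9 (new)  [load 50/85]
  20 → locker 3  [load 80/85]
  35 → locker 9  [load 85/85]
9 storage lockers opened.

9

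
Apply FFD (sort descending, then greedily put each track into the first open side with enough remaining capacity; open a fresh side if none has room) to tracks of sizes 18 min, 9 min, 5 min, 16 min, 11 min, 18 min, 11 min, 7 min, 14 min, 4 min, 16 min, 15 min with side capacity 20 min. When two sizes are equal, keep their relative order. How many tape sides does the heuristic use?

8

Sorted descending: 18, 18, 16, 16, 15, 14, 11, 11, 9, 7, 5, 4.
  18 → side 1 (new)  [load 18/20]
  18 → side 2 (new)  [load 18/20]
  16 → side 3 (new)  [load 16/20]
  16 → side 4 (new)  [load 16/20]
  15 → side 5 (new)  [load 15/20]
  14 → side 6 (new)  [load 14/20]
  11 → side 7 (new)  [load 11/20]
  11 → side 8 (new)  [load 11/20]
  9 → side 7  [load 20/20]
  7 → side 8  [load 18/20]
  5 → side 5  [load 20/20]
  4 → side 3  [load 20/20]
8 tape sides opened.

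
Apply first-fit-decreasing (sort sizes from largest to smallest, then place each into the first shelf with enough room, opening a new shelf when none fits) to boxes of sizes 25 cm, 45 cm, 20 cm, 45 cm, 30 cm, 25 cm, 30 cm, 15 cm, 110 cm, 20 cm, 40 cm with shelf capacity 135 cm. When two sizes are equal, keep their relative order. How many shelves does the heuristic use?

4

Sorted descending: 110, 45, 45, 40, 30, 30, 25, 25, 20, 20, 15.
  110 → shelf 1 (new)  [load 110/135]
  45 → shelf 2 (new)  [load 45/135]
  45 → shelf 2  [load 90/135]
  40 → shelf 2  [load 130/135]
  30 → shelf 3 (new)  [load 30/135]
  30 → shelf 3  [load 60/135]
  25 → shelf 1  [load 135/135]
  25 → shelf 3  [load 85/135]
  20 → shelf 3  [load 105/135]
  20 → shelf 3  [load 125/135]
  15 → shelf 4 (new)  [load 15/135]
4 shelves opened.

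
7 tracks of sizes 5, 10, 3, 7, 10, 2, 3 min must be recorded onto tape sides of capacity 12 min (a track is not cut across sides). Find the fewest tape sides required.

4

Total = 10 + 10 + 7 + 5 + 3 + 3 + 2 = 40 min.
Lower bound: ⌈40/12⌉ = 4 tape sides.
A packing using 4 tape sides:
  side 1: 10 + 2 = 12
  side 2: 10 = 10
  side 3: 7 + 5 = 12
  side 4: 3 + 3 = 6
This matches the lower bound, so 4 is optimal.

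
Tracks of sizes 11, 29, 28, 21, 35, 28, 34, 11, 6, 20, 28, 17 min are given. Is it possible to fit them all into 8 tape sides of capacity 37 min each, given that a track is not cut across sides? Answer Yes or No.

Total = 268 min; ⌈268/37⌉ = 8.
The bound of 8 does not rule out 8, but exhaustive search shows no assignment into 8 tape sides of capacity 37 min exists — the minimum is 9.

No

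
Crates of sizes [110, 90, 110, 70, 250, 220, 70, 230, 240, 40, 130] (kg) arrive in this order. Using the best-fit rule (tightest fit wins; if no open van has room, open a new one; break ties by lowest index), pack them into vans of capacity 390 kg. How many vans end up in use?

5

  110 → van 1 (new)  [load 110/390]
  90 → van 1  [load 200/390]
  110 → van 1  [load 310/390]
  70 → van 1  [load 380/390]
  250 → van 2 (new)  [load 250/390]
  220 → van 3 (new)  [load 220/390]
  70 → van 2  [load 320/390]
  230 → van 4 (new)  [load 230/390]
  240 → van 5 (new)  [load 240/390]
  40 → van 2  [load 360/390]
  130 → van 5  [load 370/390]
5 vans opened.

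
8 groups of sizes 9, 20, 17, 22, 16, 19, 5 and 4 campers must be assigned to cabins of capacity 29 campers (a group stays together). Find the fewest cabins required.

Total = 22 + 20 + 19 + 17 + 16 + 9 + 5 + 4 = 112 campers.
Lower bound: ⌈112/29⌉ = 4 cabins.
Also, 5 groups each exceed 29/2 campers, and no two of those can share a cabin, so at least 5 cabins are needed.
A packing using 5 cabins:
  cabin 1: 22 + 5 = 27
  cabin 2: 20 + 9 = 29
  cabin 3: 19 + 4 = 23
  cabin 4: 17 = 17
  cabin 5: 16 = 16
This matches the lower bound, so 5 is optimal.

5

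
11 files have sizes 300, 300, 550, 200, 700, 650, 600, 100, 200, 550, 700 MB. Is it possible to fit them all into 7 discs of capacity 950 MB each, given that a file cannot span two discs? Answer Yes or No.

A valid assignment using 6 discs:
  disc 1: 700 + 200 = 900
  disc 2: 700 + 200 = 900
  disc 3: 650 + 300 = 950
  disc 4: 600 + 300 = 900
  disc 5: 550 + 100 = 650
  disc 6: 550 = 550
That uses only 6 ≤ 7, so 7 discs are enough.

Yes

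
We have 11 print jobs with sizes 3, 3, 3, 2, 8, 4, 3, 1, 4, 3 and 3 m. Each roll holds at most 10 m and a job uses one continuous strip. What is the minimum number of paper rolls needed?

4

Total = 8 + 4 + 4 + 3 + 3 + 3 + 3 + 3 + 3 + 2 + 1 = 37 m.
Lower bound: ⌈37/10⌉ = 4 paper rolls.
A packing using 4 paper rolls:
  roll 1: 8 + 2 = 10
  roll 2: 4 + 4 + 1 = 9
  roll 3: 3 + 3 + 3 = 9
  roll 4: 3 + 3 + 3 = 9
This matches the lower bound, so 4 is optimal.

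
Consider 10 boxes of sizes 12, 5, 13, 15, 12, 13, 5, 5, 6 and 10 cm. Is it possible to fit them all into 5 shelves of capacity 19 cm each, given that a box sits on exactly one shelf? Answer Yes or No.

Total = 96 cm; ⌈96/19⌉ = 6.
At least 6 shelves are required, but only 5 are allowed.

No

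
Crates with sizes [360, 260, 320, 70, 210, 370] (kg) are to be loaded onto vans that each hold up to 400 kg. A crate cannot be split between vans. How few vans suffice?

5

Total = 370 + 360 + 320 + 260 + 210 + 70 = 1590 kg.
Lower bound: ⌈1590/400⌉ = 4 vans.
Also, 5 crates each exceed 200 kg, and no two of those can share a van, so at least 5 vans are needed.
A packing using 5 vans:
  van 1: 370 = 370
  van 2: 360 = 360
  van 3: 320 + 70 = 390
  van 4: 260 = 260
  van 5: 210 = 210
This matches the lower bound, so 5 is optimal.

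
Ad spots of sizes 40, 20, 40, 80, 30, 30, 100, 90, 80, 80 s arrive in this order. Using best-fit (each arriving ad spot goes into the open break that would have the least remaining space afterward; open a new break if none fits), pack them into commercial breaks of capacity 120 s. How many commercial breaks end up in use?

6

  40 → break 1 (new)  [load 40/120]
  20 → break 1  [load 60/120]
  40 → break 1  [load 100/120]
  80 → break 2 (new)  [load 80/120]
  30 → break 2  [load 110/120]
  30 → break 3 (new)  [load 30/120]
  100 → break 4 (new)  [load 100/120]
  90 → break 3  [load 120/120]
  80 → break 5 (new)  [load 80/120]
  80 → break 6 (new)  [load 80/120]
6 commercial breaks opened.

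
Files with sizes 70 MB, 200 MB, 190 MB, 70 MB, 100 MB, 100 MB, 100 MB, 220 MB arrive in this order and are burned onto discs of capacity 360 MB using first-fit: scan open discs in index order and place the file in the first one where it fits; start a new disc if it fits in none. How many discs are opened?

4

  70 → disc 1 (new)  [load 70/360]
  200 → disc 1  [load 270/360]
  190 → disc 2 (new)  [load 190/360]
  70 → disc 1  [load 340/360]
  100 → disc 2  [load 290/360]
  100 → disc 3 (new)  [load 100/360]
  100 → disc 3  [load 200/360]
  220 → disc 4 (new)  [load 220/360]
4 discs opened.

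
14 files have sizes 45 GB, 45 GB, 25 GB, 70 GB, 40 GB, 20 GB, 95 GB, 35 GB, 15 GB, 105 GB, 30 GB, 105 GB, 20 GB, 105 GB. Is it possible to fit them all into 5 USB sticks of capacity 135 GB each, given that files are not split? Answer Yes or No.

No

Total = 755 GB; ⌈755/135⌉ = 6.
At least 6 USB sticks are required, but only 5 are allowed.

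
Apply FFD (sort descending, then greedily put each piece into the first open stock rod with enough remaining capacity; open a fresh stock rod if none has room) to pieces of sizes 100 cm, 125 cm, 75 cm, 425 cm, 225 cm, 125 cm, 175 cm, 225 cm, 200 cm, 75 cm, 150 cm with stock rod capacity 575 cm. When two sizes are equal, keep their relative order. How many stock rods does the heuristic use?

4

Sorted descending: 425, 225, 225, 200, 175, 150, 125, 125, 100, 75, 75.
  425 → stock rod 1 (new)  [load 425/575]
  225 → stock rod 2 (new)  [load 225/575]
  225 → stock rod 2  [load 450/575]
  200 → stock rod 3 (new)  [load 200/575]
  175 → stock rod 3  [load 375/575]
  150 → stock rod 1  [load 575/575]
  125 → stock rod 2  [load 575/575]
  125 → stock rod 3  [load 500/575]
  100 → stock rod 4 (new)  [load 100/575]
  75 → stock rod 3  [load 575/575]
  75 → stock rod 4  [load 175/575]
4 stock rods opened.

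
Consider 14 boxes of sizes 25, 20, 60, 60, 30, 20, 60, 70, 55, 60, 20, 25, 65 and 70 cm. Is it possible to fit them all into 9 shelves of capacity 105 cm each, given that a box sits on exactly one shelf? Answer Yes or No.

A valid assignment using 8 shelves:
  shelf 1: 70 + 30 = 100
  shelf 2: 70 + 25 = 95
  shelf 3: 65 + 25 = 90
  shelf 4: 60 + 20 + 20 = 100
  shelf 5: 60 + 20 = 80
  shelf 6: 60 = 60
  shelf 7: 60 = 60
  shelf 8: 55 = 55
That uses only 8 ≤ 9, so 9 shelves are enough.

Yes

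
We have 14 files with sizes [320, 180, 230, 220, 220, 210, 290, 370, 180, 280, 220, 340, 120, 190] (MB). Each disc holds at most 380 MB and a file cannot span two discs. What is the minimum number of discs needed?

12

Total = 370 + 340 + 320 + 290 + 280 + 230 + 220 + 220 + 220 + 210 + 190 + 180 + 180 + 120 = 3370 MB.
Lower bound: ⌈3370/380⌉ = 9 discs.
Also, 10 files each exceed 190 MB, and no two of those can share a disc, so at least 10 discs are needed.
A packing using 12 discs:
  disc 1: 370 = 370
  disc 2: 340 = 340
  disc 3: 320 = 320
  disc 4: 290 = 290
  disc 5: 280 = 280
  disc 6: 230 + 120 = 350
  disc 7: 220 = 220
  disc 8: 220 = 220
  disc 9: 220 = 220
  disc 10: 210 = 210
  disc 11: 190 + 180 = 370
  disc 12: 180 = 180
No arrangement into 11 discs stays within capacity, so 12 is optimal.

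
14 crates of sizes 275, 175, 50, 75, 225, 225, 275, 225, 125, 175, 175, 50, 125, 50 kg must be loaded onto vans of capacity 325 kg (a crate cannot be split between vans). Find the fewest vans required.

Total = 275 + 275 + 225 + 225 + 225 + 175 + 175 + 175 + 125 + 125 + 75 + 50 + 50 + 50 = 2225 kg.
Lower bound: ⌈2225/325⌉ = 7 vans.
Also, 8 crates each exceed 325/2 kg, and no two of those can share a van, so at least 8 vans are needed.
A packing using 8 vans:
  van 1: 275 + 50 = 325
  van 2: 275 + 50 = 325
  van 3: 225 + 75 = 300
  van 4: 225 + 50 = 275
  van 5: 225 = 225
  van 6: 175 + 125 = 300
  van 7: 175 + 125 = 300
  van 8: 175 = 175
This matches the lower bound, so 8 is optimal.

8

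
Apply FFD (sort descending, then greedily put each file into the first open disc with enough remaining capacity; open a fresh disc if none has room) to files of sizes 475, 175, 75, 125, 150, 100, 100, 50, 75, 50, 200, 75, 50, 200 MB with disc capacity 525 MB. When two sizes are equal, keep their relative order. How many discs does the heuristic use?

Sorted descending: 475, 200, 200, 175, 150, 125, 100, 100, 75, 75, 75, 50, 50, 50.
  475 → disc 1 (new)  [load 475/525]
  200 → disc 2 (new)  [load 200/525]
  200 → disc 2  [load 400/525]
  175 → disc 3 (new)  [load 175/525]
  150 → disc 3  [load 325/525]
  125 → disc 2  [load 525/525]
  100 → disc 3  [load 425/525]
  100 → disc 3  [load 525/525]
  75 → disc 4 (new)  [load 75/525]
  75 → disc 4  [load 150/525]
  75 → disc 4  [load 225/525]
  50 → disc 1  [load 525/525]
  50 → disc 4  [load 275/525]
  50 → disc 4  [load 325/525]
4 discs opened.

4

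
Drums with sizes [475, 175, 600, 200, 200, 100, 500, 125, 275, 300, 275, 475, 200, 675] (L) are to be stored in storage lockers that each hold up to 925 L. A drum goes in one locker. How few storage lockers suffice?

6

Total = 675 + 600 + 500 + 475 + 475 + 300 + 275 + 275 + 200 + 200 + 200 + 175 + 125 + 100 = 4575 L.
Lower bound: ⌈4575/925⌉ = 5 storage lockers.
A packing using 6 storage lockers:
  locker 1: 675 + 200 = 875
  locker 2: 600 + 300 = 900
  locker 3: 500 + 275 + 125 = 900
  locker 4: 475 + 275 + 175 = 925
  locker 5: 475 + 200 + 200 = 875
  locker 6: 100 = 100
No arrangement into 5 storage lockers stays within capacity, so 6 is optimal.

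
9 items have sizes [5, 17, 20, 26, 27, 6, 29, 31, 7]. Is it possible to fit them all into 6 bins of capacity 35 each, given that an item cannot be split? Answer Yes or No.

Yes

A valid assignment using 6 bins:
  bin 1: 31 = 31
  bin 2: 29 + 6 = 35
  bin 3: 27 + 7 = 34
  bin 4: 26 + 5 = 31
  bin 5: 20 = 20
  bin 6: 17 = 17
Every load is within 35, so 6 bins suffice.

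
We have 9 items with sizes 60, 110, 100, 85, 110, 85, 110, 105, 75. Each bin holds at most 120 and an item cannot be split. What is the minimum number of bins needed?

9

Total = 110 + 110 + 110 + 105 + 100 + 85 + 85 + 75 + 60 = 840.
Lower bound: ⌈840/120⌉ = 7 bins.
Also, 8 items each exceed 60, and no two of those can share a bin, so at least 8 bins are needed.
A packing using 9 bins:
  bin 1: 110 = 110
  bin 2: 110 = 110
  bin 3: 110 = 110
  bin 4: 105 = 105
  bin 5: 100 = 100
  bin 6: 85 = 85
  bin 7: 85 = 85
  bin 8: 75 = 75
  bin 9: 60 = 60
No arrangement into 8 bins stays within capacity, so 9 is optimal.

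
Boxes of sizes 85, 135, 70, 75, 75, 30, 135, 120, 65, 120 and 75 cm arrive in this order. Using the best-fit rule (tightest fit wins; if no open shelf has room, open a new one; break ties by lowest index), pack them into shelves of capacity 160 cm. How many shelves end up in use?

7

  85 → shelf 1 (new)  [load 85/160]
  135 → shelf 2 (new)  [load 135/160]
  70 → shelf 1  [load 155/160]
  75 → shelf 3 (new)  [load 75/160]
  75 → shelf 3  [load 150/160]
  30 → shelf 4 (new)  [load 30/160]
  135 → shelf 5 (new)  [load 135/160]
  120 → shelf 4  [load 150/160]
  65 → shelf 6 (new)  [load 65/160]
  120 → shelf 7 (new)  [load 120/160]
  75 → shelf 6  [load 140/160]
7 shelves opened.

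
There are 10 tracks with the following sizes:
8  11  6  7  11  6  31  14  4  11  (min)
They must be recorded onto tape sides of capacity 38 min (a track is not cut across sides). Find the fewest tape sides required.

Total = 31 + 14 + 11 + 11 + 11 + 8 + 7 + 6 + 6 + 4 = 109 min.
Lower bound: ⌈109/38⌉ = 3 tape sides.
A packing using 3 tape sides:
  side 1: 31 + 7 = 38
  side 2: 14 + 11 + 11 = 36
  side 3: 11 + 8 + 6 + 6 + 4 = 35
This matches the lower bound, so 3 is optimal.

3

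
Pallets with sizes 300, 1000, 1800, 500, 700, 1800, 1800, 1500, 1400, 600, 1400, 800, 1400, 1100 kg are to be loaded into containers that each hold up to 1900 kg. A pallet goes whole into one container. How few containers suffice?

Total = 1800 + 1800 + 1800 + 1500 + 1400 + 1400 + 1400 + 1100 + 1000 + 800 + 700 + 600 + 500 + 300 = 16100 kg.
Lower bound: ⌈16100/1900⌉ = 9 containers.
A packing using 10 containers:
  container 1: 1800 = 1800
  container 2: 1800 = 1800
  container 3: 1800 = 1800
  container 4: 1500 + 300 = 1800
  container 5: 1400 + 500 = 1900
  container 6: 1400 = 1400
  container 7: 1400 = 1400
  container 8: 1100 + 800 = 1900
  container 9: 1000 + 700 = 1700
  container 10: 600 = 600
No arrangement into 9 containers stays within capacity, so 10 is optimal.

10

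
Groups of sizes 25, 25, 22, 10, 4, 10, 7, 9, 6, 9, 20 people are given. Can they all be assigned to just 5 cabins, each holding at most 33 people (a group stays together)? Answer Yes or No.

Yes

A valid assignment using 5 cabins:
  cabin 1: 25 + 7 = 32
  cabin 2: 25 + 6 = 31
  cabin 3: 22 + 10 = 32
  cabin 4: 20 + 10 = 30
  cabin 5: 9 + 9 + 4 = 22
Every load is within 33 people, so 5 cabins suffice.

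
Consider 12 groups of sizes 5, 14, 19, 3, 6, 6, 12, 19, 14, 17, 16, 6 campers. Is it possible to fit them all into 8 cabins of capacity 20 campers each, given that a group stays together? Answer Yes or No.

A valid assignment using 8 cabins:
  cabin 1: 19 = 19
  cabin 2: 19 = 19
  cabin 3: 17 + 3 = 20
  cabin 4: 16 = 16
  cabin 5: 14 + 6 = 20
  cabin 6: 14 + 6 = 20
  cabin 7: 12 + 6 = 18
  cabin 8: 5 = 5
Every load is within 20 campers, so 8 cabins suffice.

Yes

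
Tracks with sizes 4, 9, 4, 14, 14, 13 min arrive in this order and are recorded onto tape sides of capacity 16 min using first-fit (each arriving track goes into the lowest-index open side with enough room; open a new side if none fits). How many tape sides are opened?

  4 → side 1 (new)  [load 4/16]
  9 → side 1  [load 13/16]
  4 → side 2 (new)  [load 4/16]
  14 → side 3 (new)  [load 14/16]
  14 → side 4 (new)  [load 14/16]
  13 → side 5 (new)  [load 13/16]
5 tape sides opened.

5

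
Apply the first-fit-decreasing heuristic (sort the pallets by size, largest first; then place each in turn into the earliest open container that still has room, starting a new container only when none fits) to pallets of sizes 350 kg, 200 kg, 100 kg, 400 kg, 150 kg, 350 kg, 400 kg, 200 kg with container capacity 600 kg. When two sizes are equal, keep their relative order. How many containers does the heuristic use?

4

Sorted descending: 400, 400, 350, 350, 200, 200, 150, 100.
  400 → container 1 (new)  [load 400/600]
  400 → container 2 (new)  [load 400/600]
  350 → container 3 (new)  [load 350/600]
  350 → container 4 (new)  [load 350/600]
  200 → container 1  [load 600/600]
  200 → container 2  [load 600/600]
  150 → container 3  [load 500/600]
  100 → container 3  [load 600/600]
4 containers opened.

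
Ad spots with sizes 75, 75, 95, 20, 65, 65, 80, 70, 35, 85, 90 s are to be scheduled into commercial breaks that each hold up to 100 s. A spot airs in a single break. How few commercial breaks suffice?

9

Total = 95 + 90 + 85 + 80 + 75 + 75 + 70 + 65 + 65 + 35 + 20 = 755 s.
Lower bound: ⌈755/100⌉ = 8 commercial breaks.
Also, 9 ad spots each exceed 50 s, and no two of those can share a break, so at least 9 commercial breaks are needed.
A packing using 9 commercial breaks:
  break 1: 95 = 95
  break 2: 90 = 90
  break 3: 85 = 85
  break 4: 80 + 20 = 100
  break 5: 75 = 75
  break 6: 75 = 75
  break 7: 70 = 70
  break 8: 65 + 35 = 100
  break 9: 65 = 65
This matches the lower bound, so 9 is optimal.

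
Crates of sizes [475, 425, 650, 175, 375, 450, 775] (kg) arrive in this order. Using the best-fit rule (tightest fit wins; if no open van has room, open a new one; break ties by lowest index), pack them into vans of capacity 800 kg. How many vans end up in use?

  475 → van 1 (new)  [load 475/800]
  425 → van 2 (new)  [load 425/800]
  650 → van 3 (new)  [load 650/800]
  175 → van 1  [load 650/800]
  375 → van 2  [load 800/800]
  450 → van 4 (new)  [load 450/800]
  775 → van 5 (new)  [load 775/800]
5 vans opened.

5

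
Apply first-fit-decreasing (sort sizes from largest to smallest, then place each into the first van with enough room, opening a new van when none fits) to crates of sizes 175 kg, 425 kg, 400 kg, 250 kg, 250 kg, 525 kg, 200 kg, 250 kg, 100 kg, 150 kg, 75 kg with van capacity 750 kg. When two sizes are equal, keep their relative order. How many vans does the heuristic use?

4

Sorted descending: 525, 425, 400, 250, 250, 250, 200, 175, 150, 100, 75.
  525 → van 1 (new)  [load 525/750]
  425 → van 2 (new)  [load 425/750]
  400 → van 3 (new)  [load 400/750]
  250 → van 2  [load 675/750]
  250 → van 3  [load 650/750]
  250 → van 4 (new)  [load 250/750]
  200 → van 1  [load 725/750]
  175 → van 4  [load 425/750]
  150 → van 4  [load 575/750]
  100 → van 3  [load 750/750]
  75 → van 2  [load 750/750]
4 vans opened.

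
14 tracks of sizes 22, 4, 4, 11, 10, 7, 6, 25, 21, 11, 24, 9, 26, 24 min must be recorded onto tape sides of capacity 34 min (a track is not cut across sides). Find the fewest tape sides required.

Total = 26 + 25 + 24 + 24 + 22 + 21 + 11 + 11 + 10 + 9 + 7 + 6 + 4 + 4 = 204 min.
Lower bound: ⌈204/34⌉ = 6 tape sides.
A packing using 7 tape sides:
  side 1: 26 + 7 = 33
  side 2: 25 + 9 = 34
  side 3: 24 + 10 = 34
  side 4: 24 + 6 + 4 = 34
  side 5: 22 + 11 = 33
  side 6: 21 + 11 = 32
  side 7: 4 = 4
No arrangement into 6 tape sides stays within capacity, so 7 is optimal.

7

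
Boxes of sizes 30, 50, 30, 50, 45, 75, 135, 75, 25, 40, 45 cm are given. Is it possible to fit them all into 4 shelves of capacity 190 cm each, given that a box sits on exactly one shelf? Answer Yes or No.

A valid assignment using 4 shelves:
  shelf 1: 135 + 50 = 185
  shelf 2: 75 + 75 + 40 = 190
  shelf 3: 50 + 45 + 45 + 30 = 170
  shelf 4: 30 + 25 = 55
Every load is within 190 cm, so 4 shelves suffice.

Yes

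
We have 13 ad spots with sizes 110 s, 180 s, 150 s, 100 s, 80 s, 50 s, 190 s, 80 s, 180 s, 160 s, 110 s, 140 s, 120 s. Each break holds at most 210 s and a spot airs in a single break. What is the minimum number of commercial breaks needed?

9

Total = 190 + 180 + 180 + 160 + 150 + 140 + 120 + 110 + 110 + 100 + 80 + 80 + 50 = 1650 s.
Lower bound: ⌈1650/210⌉ = 8 commercial breaks.
Also, 9 ad spots each exceed 105 s, and no two of those can share a break, so at least 9 commercial breaks are needed.
A packing using 9 commercial breaks:
  break 1: 190 = 190
  break 2: 180 = 180
  break 3: 180 = 180
  break 4: 160 + 50 = 210
  break 5: 150 = 150
  break 6: 140 = 140
  break 7: 120 + 80 = 200
  break 8: 110 + 100 = 210
  break 9: 110 + 80 = 190
This matches the lower bound, so 9 is optimal.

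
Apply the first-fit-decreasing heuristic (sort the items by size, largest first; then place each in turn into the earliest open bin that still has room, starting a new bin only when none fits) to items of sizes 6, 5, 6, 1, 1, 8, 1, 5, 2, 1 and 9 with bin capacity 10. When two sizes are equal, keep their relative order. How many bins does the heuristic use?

5

Sorted descending: 9, 8, 6, 6, 5, 5, 2, 1, 1, 1, 1.
  9 → bin 1 (new)  [load 9/10]
  8 → bin 2 (new)  [load 8/10]
  6 → bin 3 (new)  [load 6/10]
  6 → bin 4 (new)  [load 6/10]
  5 → bin 5 (new)  [load 5/10]
  5 → bin 5  [load 10/10]
  2 → bin 2  [load 10/10]
  1 → bin 1  [load 10/10]
  1 → bin 3  [load 7/10]
  1 → bin 3  [load 8/10]
  1 → bin 3  [load 9/10]
5 bins opened.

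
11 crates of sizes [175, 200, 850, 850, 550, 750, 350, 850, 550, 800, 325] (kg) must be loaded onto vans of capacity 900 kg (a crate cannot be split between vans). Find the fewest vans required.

8

Total = 850 + 850 + 850 + 800 + 750 + 550 + 550 + 350 + 325 + 200 + 175 = 6250 kg.
Lower bound: ⌈6250/900⌉ = 7 vans.
A packing using 8 vans:
  van 1: 850 = 850
  van 2: 850 = 850
  van 3: 850 = 850
  van 4: 800 = 800
  van 5: 750 = 750
  van 6: 550 + 350 = 900
  van 7: 550 + 325 = 875
  van 8: 200 + 175 = 375
No arrangement into 7 vans stays within capacity, so 8 is optimal.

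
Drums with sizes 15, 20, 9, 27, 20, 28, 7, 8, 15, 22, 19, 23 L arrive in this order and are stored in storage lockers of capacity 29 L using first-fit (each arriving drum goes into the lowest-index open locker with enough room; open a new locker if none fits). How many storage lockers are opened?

  15 → locker 1 (new)  [load 15/29]
  20 → locker 2 (new)  [load 20/29]
  9 → locker 1  [load 24/29]
  27 → locker 3 (new)  [load 27/29]
  20 → locker 4 (new)  [load 20/29]
  28 → locker 5 (new)  [load 28/29]
  7 → locker 2  [load 27/29]
  8 → locker 4  [load 28/29]
  15 → locker 6 (new)  [load 15/29]
  22 → locker 7 (new)  [load 22/29]
  19 → locker 8 (new)  [load 19/29]
  23 → locker 9 (new)  [load 23/29]
9 storage lockers opened.

9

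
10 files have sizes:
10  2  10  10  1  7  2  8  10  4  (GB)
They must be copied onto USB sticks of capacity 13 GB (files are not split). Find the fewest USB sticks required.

6

Total = 10 + 10 + 10 + 10 + 8 + 7 + 4 + 2 + 2 + 1 = 64 GB.
Lower bound: ⌈64/13⌉ = 5 USB sticks.
Also, 6 files each exceed 13/2 GB, and no two of those can share a USB stick, so at least 6 USB sticks are needed.
A packing using 6 USB sticks:
  USB stick 1: 10 + 2 + 1 = 13
  USB stick 2: 10 + 2 = 12
  USB stick 3: 10 = 10
  USB stick 4: 10 = 10
  USB stick 5: 8 + 4 = 12
  USB stick 6: 7 = 7
This matches the lower bound, so 6 is optimal.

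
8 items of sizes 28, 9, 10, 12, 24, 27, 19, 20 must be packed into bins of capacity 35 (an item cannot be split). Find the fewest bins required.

5

Total = 28 + 27 + 24 + 20 + 19 + 12 + 10 + 9 = 149.
Lower bound: ⌈149/35⌉ = 5 bins.
A packing using 5 bins:
  bin 1: 28 = 28
  bin 2: 27 = 27
  bin 3: 24 + 10 = 34
  bin 4: 20 + 12 = 32
  bin 5: 19 + 9 = 28
This matches the lower bound, so 5 is optimal.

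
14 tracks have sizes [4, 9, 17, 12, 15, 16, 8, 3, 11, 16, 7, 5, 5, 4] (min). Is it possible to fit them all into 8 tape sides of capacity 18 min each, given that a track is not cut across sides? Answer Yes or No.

A valid assignment using 8 tape sides:
  side 1: 17 = 17
  side 2: 16 = 16
  side 3: 16 = 16
  side 4: 15 + 3 = 18
  side 5: 12 + 5 = 17
  side 6: 11 + 7 = 18
  side 7: 9 + 8 = 17
  side 8: 5 + 4 + 4 = 13
Every load is within 18 min, so 8 tape sides suffice.

Yes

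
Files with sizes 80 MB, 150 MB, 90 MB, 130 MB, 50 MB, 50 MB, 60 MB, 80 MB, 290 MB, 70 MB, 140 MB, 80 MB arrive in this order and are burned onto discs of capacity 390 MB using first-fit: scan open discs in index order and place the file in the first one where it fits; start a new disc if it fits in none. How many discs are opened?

  80 → disc 1 (new)  [load 80/390]
  150 → disc 1  [load 230/390]
  90 → disc 1  [load 320/390]
  130 → disc 2 (new)  [load 130/390]
  50 → disc 1  [load 370/390]
  50 → disc 2  [load 180/390]
  60 → disc 2  [load 240/390]
  80 → disc 2  [load 320/390]
  290 → disc 3 (new)  [load 290/390]
  70 → disc 2  [load 390/390]
  140 → disc 4 (new)  [load 140/390]
  80 → disc 3  [load 370/390]
4 discs opened.

4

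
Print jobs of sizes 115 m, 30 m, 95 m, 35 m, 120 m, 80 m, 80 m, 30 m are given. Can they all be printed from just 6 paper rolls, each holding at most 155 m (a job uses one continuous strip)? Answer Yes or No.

A valid assignment using 5 paper rolls:
  roll 1: 120 + 35 = 155
  roll 2: 115 + 30 = 145
  roll 3: 95 + 30 = 125
  roll 4: 80 = 80
  roll 5: 80 = 80
That uses only 5 ≤ 6, so 6 paper rolls are enough.

Yes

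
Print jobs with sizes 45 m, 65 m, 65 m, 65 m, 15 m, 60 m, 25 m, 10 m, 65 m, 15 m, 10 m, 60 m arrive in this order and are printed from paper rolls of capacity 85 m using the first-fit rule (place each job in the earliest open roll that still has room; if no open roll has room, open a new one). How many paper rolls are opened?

7

  45 → roll 1 (new)  [load 45/85]
  65 → roll 2 (new)  [load 65/85]
  65 → roll 3 (new)  [load 65/85]
  65 → roll 4 (new)  [load 65/85]
  15 → roll 1  [load 60/85]
  60 → roll 5 (new)  [load 60/85]
  25 → roll 1  [load 85/85]
  10 → roll 2  [load 75/85]
  65 → roll 6 (new)  [load 65/85]
  15 → roll 3  [load 80/85]
  10 → roll 2  [load 85/85]
  60 → roll 7 (new)  [load 60/85]
7 paper rolls opened.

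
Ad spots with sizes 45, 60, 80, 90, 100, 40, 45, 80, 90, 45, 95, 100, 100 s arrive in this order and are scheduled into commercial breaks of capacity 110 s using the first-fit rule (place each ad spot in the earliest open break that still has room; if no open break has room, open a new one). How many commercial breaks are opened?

  45 → break 1 (new)  [load 45/110]
  60 → break 1  [load 105/110]
  80 → break 2 (new)  [load 80/110]
  90 → break 3 (new)  [load 90/110]
  100 → break 4 (new)  [load 100/110]
  40 → break 5 (new)  [load 40/110]
  45 → break 5  [load 85/110]
  80 → break 6 (new)  [load 80/110]
  90 → break 7 (new)  [load 90/110]
  45 → break 8 (new)  [load 45/110]
  95 → break 9 (new)  [load 95/110]
  100 → break 10 (new)  [load 100/110]
  100 → break 11 (new)  [load 100/110]
11 commercial breaks opened.

11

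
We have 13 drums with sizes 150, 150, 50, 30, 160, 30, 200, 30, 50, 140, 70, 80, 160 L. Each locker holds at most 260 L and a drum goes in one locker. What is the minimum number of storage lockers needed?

Total = 200 + 160 + 160 + 150 + 150 + 140 + 80 + 70 + 50 + 50 + 30 + 30 + 30 = 1300 L.
Lower bound: ⌈1300/260⌉ = 5 storage lockers.
Also, 6 drums each exceed 130 L, and no two of those can share a locker, so at least 6 storage lockers are needed.
A packing using 6 storage lockers:
  locker 1: 200 + 50 = 250
  locker 2: 160 + 80 = 240
  locker 3: 160 + 70 + 30 = 260
  locker 4: 150 + 50 + 30 + 30 = 260
  locker 5: 150 = 150
  locker 6: 140 = 140
This matches the lower bound, so 6 is optimal.

6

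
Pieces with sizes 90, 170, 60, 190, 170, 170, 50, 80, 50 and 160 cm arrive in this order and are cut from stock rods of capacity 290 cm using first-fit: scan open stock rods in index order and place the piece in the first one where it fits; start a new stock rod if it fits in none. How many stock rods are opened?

  90 → stock rod 1 (new)  [load 90/290]
  170 → stock rod 1  [load 260/290]
  60 → stock rod 2 (new)  [load 60/290]
  190 → stock rod 2  [load 250/290]
  170 → stock rod 3 (new)  [load 170/290]
  170 → stock rod 4 (new)  [load 170/290]
  50 → stock rod 3  [load 220/290]
  80 → stock rod 4  [load 250/290]
  50 → stock rod 3  [load 270/290]
  160 → stock rod 5 (new)  [load 160/290]
5 stock rods opened.

5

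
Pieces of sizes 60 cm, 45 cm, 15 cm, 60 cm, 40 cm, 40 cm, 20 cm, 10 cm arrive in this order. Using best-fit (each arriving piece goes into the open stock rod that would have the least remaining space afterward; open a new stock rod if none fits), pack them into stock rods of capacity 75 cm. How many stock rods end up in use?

5

  60 → stock rod 1 (new)  [load 60/75]
  45 → stock rod 2 (new)  [load 45/75]
  15 → stock rod 1  [load 75/75]
  60 → stock rod 3 (new)  [load 60/75]
  40 → stock rod 4 (new)  [load 40/75]
  40 → stock rod 5 (new)  [load 40/75]
  20 → stock rod 2  [load 65/75]
  10 → stock rod 2  [load 75/75]
5 stock rods opened.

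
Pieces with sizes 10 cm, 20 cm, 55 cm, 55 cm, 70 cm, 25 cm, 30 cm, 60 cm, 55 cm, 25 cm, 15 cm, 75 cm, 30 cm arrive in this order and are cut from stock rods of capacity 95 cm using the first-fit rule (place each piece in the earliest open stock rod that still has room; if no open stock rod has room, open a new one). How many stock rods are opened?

6

  10 → stock rod 1 (new)  [load 10/95]
  20 → stock rod 1  [load 30/95]
  55 → stock rod 1  [load 85/95]
  55 → stock rod 2 (new)  [load 55/95]
  70 → stock rod 3 (new)  [load 70/95]
  25 → stock rod 2  [load 80/95]
  30 → stock rod 4 (new)  [load 30/95]
  60 → stock rod 4  [load 90/95]
  55 → stock rod 5 (new)  [load 55/95]
  25 → stock rod 3  [load 95/95]
  15 → stock rod 2  [load 95/95]
  75 → stock rod 6 (new)  [load 75/95]
  30 → stock rod 5  [load 85/95]
6 stock rods opened.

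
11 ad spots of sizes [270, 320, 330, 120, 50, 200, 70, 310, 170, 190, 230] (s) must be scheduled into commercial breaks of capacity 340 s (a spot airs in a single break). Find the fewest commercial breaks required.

Total = 330 + 320 + 310 + 270 + 230 + 200 + 190 + 170 + 120 + 70 + 50 = 2260 s.
Lower bound: ⌈2260/340⌉ = 7 commercial breaks.
A packing using 8 commercial breaks:
  break 1: 330 = 330
  break 2: 320 = 320
  break 3: 310 = 310
  break 4: 270 + 70 = 340
  break 5: 230 + 50 = 280
  break 6: 200 + 120 = 320
  break 7: 190 = 190
  break 8: 170 = 170
No arrangement into 7 commercial breaks stays within capacity, so 8 is optimal.

8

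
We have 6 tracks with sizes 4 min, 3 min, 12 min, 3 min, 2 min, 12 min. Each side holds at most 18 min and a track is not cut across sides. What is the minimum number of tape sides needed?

Total = 12 + 12 + 4 + 3 + 3 + 2 = 36 min.
Lower bound: ⌈36/18⌉ = 2 tape sides.
A packing using 2 tape sides:
  side 1: 12 + 4 + 2 = 18
  side 2: 12 + 3 + 3 = 18
This matches the lower bound, so 2 is optimal.

2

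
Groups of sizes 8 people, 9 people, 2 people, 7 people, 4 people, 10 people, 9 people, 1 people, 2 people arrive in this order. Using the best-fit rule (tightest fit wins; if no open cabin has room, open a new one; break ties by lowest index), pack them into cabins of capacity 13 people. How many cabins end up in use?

  8 → cabin 1 (new)  [load 8/13]
  9 → cabin 2 (new)  [load 9/13]
  2 → cabin 2  [load 11/13]
  7 → cabin 3 (new)  [load 7/13]
  4 → cabin 1  [load 12/13]
  10 → cabin 4 (new)  [load 10/13]
  9 → cabin 5 (new)  [load 9/13]
  1 → cabin 1  [load 13/13]
  2 → cabin 2  [load 13/13]
5 cabins opened.

5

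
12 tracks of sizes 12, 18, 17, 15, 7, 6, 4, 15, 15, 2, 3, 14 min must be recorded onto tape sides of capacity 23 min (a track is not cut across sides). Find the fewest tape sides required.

7

Total = 18 + 17 + 15 + 15 + 15 + 14 + 12 + 7 + 6 + 4 + 3 + 2 = 128 min.
Lower bound: ⌈128/23⌉ = 6 tape sides.
Also, 7 tracks each exceed 23/2 min, and no two of those can share a side, so at least 7 tape sides are needed.
A packing using 7 tape sides:
  side 1: 18 + 4 = 22
  side 2: 17 + 6 = 23
  side 3: 15 + 7 = 22
  side 4: 15 + 3 + 2 = 20
  side 5: 15 = 15
  side 6: 14 = 14
  side 7: 12 = 12
This matches the lower bound, so 7 is optimal.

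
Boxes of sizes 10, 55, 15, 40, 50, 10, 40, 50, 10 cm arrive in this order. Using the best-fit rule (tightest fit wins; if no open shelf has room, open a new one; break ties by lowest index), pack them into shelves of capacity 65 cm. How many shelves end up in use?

5

  10 → shelf 1 (new)  [load 10/65]
  55 → shelf 1  [load 65/65]
  15 → shelf 2 (new)  [load 15/65]
  40 → shelf 2  [load 55/65]
  50 → shelf 3 (new)  [load 50/65]
  10 → shelf 2  [load 65/65]
  40 → shelf 4 (new)  [load 40/65]
  50 → shelf 5 (new)  [load 50/65]
  10 → shelf 3  [load 60/65]
5 shelves opened.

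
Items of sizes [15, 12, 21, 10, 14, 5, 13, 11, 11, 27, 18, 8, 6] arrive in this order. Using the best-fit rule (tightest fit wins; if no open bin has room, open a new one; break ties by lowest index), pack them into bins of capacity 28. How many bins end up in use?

7

  15 → bin 1 (new)  [load 15/28]
  12 → bin 1  [load 27/28]
  21 → bin 2 (new)  [load 21/28]
  10 → bin 3 (new)  [load 10/28]
  14 → bin 3  [load 24/28]
  5 → bin 2  [load 26/28]
  13 → bin 4 (new)  [load 13/28]
  11 → bin 4  [load 24/28]
  11 → bin 5 (new)  [load 11/28]
  27 → bin 6 (new)  [load 27/28]
  18 → bin 7 (new)  [load 18/28]
  8 → bin 7  [load 26/28]
  6 → bin 5  [load 17/28]
7 bins opened.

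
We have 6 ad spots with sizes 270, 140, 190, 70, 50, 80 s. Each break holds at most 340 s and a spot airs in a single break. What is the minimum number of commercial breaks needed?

Total = 270 + 190 + 140 + 80 + 70 + 50 = 800 s.
Lower bound: ⌈800/340⌉ = 3 commercial breaks.
A packing using 3 commercial breaks:
  break 1: 270 + 70 = 340
  break 2: 190 + 140 = 330
  break 3: 80 + 50 = 130
This matches the lower bound, so 3 is optimal.

3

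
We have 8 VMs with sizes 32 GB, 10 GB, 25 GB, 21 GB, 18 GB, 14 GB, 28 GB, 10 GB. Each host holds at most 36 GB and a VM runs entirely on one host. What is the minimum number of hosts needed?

5

Total = 32 + 28 + 25 + 21 + 18 + 14 + 10 + 10 = 158 GB.
Lower bound: ⌈158/36⌉ = 5 hosts.
A packing using 5 hosts:
  host 1: 32 = 32
  host 2: 28 = 28
  host 3: 25 + 10 = 35
  host 4: 21 + 14 = 35
  host 5: 18 + 10 = 28
This matches the lower bound, so 5 is optimal.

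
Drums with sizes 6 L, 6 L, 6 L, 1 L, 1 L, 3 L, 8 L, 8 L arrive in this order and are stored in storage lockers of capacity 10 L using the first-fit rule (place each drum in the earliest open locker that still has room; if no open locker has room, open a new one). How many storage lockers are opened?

5

  6 → locker 1 (new)  [load 6/10]
  6 → locker 2 (new)  [load 6/10]
  6 → locker 3 (new)  [load 6/10]
  1 → locker 1  [load 7/10]
  1 → locker 1  [load 8/10]
  3 → locker 2  [load 9/10]
  8 → locker 4 (new)  [load 8/10]
  8 → locker 5 (new)  [load 8/10]
5 storage lockers opened.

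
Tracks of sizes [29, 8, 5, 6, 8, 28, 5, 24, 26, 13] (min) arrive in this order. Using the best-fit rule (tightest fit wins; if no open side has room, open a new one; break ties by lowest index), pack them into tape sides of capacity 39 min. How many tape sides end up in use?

5

  29 → side 1 (new)  [load 29/39]
  8 → side 1  [load 37/39]
  5 → side 2 (new)  [load 5/39]
  6 → side 2  [load 11/39]
  8 → side 2  [load 19/39]
  28 → side 3 (new)  [load 28/39]
  5 → side 3  [load 33/39]
  24 → side 4 (new)  [load 24/39]
  26 → side 5 (new)  [load 26/39]
  13 → side 5  [load 39/39]
5 tape sides opened.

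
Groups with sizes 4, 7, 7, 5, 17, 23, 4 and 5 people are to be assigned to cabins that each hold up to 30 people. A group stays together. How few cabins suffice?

3

Total = 23 + 17 + 7 + 7 + 5 + 5 + 4 + 4 = 72 people.
Lower bound: ⌈72/30⌉ = 3 cabins.
A packing using 3 cabins:
  cabin 1: 23 + 7 = 30
  cabin 2: 17 + 7 + 5 = 29
  cabin 3: 5 + 4 + 4 = 13
This matches the lower bound, so 3 is optimal.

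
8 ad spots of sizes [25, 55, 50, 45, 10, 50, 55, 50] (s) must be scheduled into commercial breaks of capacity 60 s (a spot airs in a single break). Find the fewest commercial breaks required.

Total = 55 + 55 + 50 + 50 + 50 + 45 + 25 + 10 = 340 s.
Lower bound: ⌈340/60⌉ = 6 commercial breaks.
A packing using 7 commercial breaks:
  break 1: 55 = 55
  break 2: 55 = 55
  break 3: 50 + 10 = 60
  break 4: 50 = 50
  break 5: 50 = 50
  break 6: 45 = 45
  break 7: 25 = 25
No arrangement into 6 commercial breaks stays within capacity, so 7 is optimal.

7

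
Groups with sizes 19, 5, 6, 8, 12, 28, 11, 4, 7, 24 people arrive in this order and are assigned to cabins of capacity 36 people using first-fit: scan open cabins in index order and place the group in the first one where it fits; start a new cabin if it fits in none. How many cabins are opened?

4

  19 → cabin 1 (new)  [load 19/36]
  5 → cabin 1  [load 24/36]
  6 → cabin 1  [load 30/36]
  8 → cabin 2 (new)  [load 8/36]
  12 → cabin 2  [load 20/36]
  28 → cabin 3 (new)  [load 28/36]
  11 → cabin 2  [load 31/36]
  4 → cabin 1  [load 34/36]
  7 → cabin 3  [load 35/36]
  24 → cabin 4 (new)  [load 24/36]
4 cabins opened.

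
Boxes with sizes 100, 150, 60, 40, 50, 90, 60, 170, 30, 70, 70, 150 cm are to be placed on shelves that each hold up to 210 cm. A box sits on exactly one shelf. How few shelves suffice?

Total = 170 + 150 + 150 + 100 + 90 + 70 + 70 + 60 + 60 + 50 + 40 + 30 = 1040 cm.
Lower bound: ⌈1040/210⌉ = 5 shelves.
A packing using 5 shelves:
  shelf 1: 170 + 40 = 210
  shelf 2: 150 + 60 = 210
  shelf 3: 150 + 60 = 210
  shelf 4: 100 + 70 + 30 = 200
  shelf 5: 90 + 70 + 50 = 210
This matches the lower bound, so 5 is optimal.

5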